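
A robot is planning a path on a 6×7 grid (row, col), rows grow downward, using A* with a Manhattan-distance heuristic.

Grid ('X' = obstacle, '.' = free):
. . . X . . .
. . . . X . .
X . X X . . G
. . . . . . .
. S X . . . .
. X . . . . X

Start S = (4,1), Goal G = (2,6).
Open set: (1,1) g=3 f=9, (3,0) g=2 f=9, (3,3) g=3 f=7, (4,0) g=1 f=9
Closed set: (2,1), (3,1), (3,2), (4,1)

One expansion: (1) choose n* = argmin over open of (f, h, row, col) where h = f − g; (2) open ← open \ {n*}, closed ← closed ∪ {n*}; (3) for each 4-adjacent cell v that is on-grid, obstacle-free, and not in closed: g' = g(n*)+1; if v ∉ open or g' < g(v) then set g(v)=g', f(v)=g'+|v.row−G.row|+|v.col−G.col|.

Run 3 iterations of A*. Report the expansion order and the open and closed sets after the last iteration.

order=[(3,3) → (3,4) → (2,4)]; open=[(1,1) g=3 f=9, (2,5) g=6 f=7, (3,0) g=2 f=9, (3,5) g=5 f=7, (4,0) g=1 f=9, (4,3) g=4 f=9, (4,4) g=5 f=9]; closed=[(2,1), (2,4), (3,1), (3,2), (3,3), (3,4), (4,1)]

step 1: expand (3,3) (f=7, h=4) → closed; open now [(1,1) g=3 f=9, (3,0) g=2 f=9, (3,4) g=4 f=7, (4,0) g=1 f=9, (4,3) g=4 f=9]
step 2: expand (3,4) (f=7, h=3) → closed; open now [(1,1) g=3 f=9, (2,4) g=5 f=7, (3,0) g=2 f=9, (3,5) g=5 f=7, (4,0) g=1 f=9, (4,3) g=4 f=9, (4,4) g=5 f=9]
step 3: expand (2,4) (f=7, h=2) → closed; open now [(1,1) g=3 f=9, (2,5) g=6 f=7, (3,0) g=2 f=9, (3,5) g=5 f=7, (4,0) g=1 f=9, (4,3) g=4 f=9, (4,4) g=5 f=9]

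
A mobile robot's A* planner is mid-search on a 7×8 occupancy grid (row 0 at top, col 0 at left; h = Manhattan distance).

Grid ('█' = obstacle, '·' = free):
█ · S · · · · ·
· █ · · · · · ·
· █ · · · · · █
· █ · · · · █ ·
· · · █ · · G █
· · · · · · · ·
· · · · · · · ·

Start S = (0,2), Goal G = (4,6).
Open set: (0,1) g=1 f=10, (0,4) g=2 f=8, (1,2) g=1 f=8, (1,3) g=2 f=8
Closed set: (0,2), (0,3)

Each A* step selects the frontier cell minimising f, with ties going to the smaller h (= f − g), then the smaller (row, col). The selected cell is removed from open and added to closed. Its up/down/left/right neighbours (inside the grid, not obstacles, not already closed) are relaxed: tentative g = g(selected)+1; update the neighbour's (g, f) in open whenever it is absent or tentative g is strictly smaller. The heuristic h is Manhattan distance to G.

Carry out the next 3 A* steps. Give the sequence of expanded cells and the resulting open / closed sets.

order=[(0,4) → (0,5) → (0,6)]; open=[(0,1) g=1 f=10, (0,7) g=5 f=10, (1,2) g=1 f=8, (1,3) g=2 f=8, (1,4) g=3 f=8, (1,5) g=4 f=8, (1,6) g=5 f=8]; closed=[(0,2), (0,3), (0,4), (0,5), (0,6)]

step 1: expand (0,4) (f=8, h=6) → closed; open now [(0,1) g=1 f=10, (0,5) g=3 f=8, (1,2) g=1 f=8, (1,3) g=2 f=8, (1,4) g=3 f=8]
step 2: expand (0,5) (f=8, h=5) → closed; open now [(0,1) g=1 f=10, (0,6) g=4 f=8, (1,2) g=1 f=8, (1,3) g=2 f=8, (1,4) g=3 f=8, (1,5) g=4 f=8]
step 3: expand (0,6) (f=8, h=4) → closed; open now [(0,1) g=1 f=10, (0,7) g=5 f=10, (1,2) g=1 f=8, (1,3) g=2 f=8, (1,4) g=3 f=8, (1,5) g=4 f=8, (1,6) g=5 f=8]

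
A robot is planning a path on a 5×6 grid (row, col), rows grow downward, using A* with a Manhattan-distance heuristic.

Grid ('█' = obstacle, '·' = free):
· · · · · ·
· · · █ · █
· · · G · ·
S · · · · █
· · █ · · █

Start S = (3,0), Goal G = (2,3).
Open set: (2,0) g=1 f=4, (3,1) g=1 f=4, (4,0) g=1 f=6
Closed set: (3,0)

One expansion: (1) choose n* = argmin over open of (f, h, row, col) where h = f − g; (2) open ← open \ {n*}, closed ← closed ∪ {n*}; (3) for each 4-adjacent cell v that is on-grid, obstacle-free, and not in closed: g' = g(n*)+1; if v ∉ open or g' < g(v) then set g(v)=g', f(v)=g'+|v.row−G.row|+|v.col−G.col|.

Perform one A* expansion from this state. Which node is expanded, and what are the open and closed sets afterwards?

step 1: expand (2,0) (f=4, h=3) → closed; open now [(1,0) g=2 f=6, (2,1) g=2 f=4, (3,1) g=1 f=4, (4,0) g=1 f=6]

expanded=(2,0); open=[(1,0) g=2 f=6, (2,1) g=2 f=4, (3,1) g=1 f=4, (4,0) g=1 f=6]; closed=[(2,0), (3,0)]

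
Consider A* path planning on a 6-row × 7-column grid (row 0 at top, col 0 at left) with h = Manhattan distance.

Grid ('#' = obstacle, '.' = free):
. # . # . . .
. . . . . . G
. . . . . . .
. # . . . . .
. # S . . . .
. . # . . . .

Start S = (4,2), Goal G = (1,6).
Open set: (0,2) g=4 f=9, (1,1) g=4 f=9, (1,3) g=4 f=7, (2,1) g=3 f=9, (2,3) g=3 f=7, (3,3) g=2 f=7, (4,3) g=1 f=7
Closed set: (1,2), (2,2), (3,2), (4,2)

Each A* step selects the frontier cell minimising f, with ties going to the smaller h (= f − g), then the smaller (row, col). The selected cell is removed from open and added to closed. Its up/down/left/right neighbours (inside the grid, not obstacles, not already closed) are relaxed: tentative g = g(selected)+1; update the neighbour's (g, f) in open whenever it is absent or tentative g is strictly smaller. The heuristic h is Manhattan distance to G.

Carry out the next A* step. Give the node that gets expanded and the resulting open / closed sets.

expanded=(1,3); open=[(0,2) g=4 f=9, (1,1) g=4 f=9, (1,4) g=5 f=7, (2,1) g=3 f=9, (2,3) g=3 f=7, (3,3) g=2 f=7, (4,3) g=1 f=7]; closed=[(1,2), (1,3), (2,2), (3,2), (4,2)]

step 1: expand (1,3) (f=7, h=3) → closed; open now [(0,2) g=4 f=9, (1,1) g=4 f=9, (1,4) g=5 f=7, (2,1) g=3 f=9, (2,3) g=3 f=7, (3,3) g=2 f=7, (4,3) g=1 f=7]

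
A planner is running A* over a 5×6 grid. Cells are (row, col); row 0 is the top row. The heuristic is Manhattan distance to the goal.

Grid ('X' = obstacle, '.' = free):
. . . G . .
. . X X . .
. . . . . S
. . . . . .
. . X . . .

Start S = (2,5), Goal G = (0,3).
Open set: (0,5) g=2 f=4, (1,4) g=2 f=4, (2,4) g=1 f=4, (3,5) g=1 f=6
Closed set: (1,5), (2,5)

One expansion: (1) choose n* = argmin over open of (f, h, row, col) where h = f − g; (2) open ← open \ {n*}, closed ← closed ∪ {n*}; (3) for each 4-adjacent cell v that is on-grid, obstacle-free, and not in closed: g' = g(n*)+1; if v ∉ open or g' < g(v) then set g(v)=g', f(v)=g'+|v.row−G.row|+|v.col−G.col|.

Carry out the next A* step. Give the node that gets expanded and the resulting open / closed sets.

step 1: expand (0,5) (f=4, h=2) → closed; open now [(0,4) g=3 f=4, (1,4) g=2 f=4, (2,4) g=1 f=4, (3,5) g=1 f=6]

expanded=(0,5); open=[(0,4) g=3 f=4, (1,4) g=2 f=4, (2,4) g=1 f=4, (3,5) g=1 f=6]; closed=[(0,5), (1,5), (2,5)]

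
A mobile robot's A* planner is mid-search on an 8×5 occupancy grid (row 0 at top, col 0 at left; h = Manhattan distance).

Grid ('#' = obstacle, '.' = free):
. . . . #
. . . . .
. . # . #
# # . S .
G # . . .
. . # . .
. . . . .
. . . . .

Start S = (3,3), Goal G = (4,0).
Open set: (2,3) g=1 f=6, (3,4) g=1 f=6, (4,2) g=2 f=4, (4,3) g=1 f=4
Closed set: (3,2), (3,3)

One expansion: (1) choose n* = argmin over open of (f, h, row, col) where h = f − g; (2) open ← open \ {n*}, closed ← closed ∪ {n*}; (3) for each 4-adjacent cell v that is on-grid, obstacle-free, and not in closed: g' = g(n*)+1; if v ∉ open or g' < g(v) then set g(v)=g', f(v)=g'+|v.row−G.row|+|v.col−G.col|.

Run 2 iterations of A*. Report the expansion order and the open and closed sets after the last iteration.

order=[(4,2) → (4,3)]; open=[(2,3) g=1 f=6, (3,4) g=1 f=6, (4,4) g=2 f=6, (5,3) g=2 f=6]; closed=[(3,2), (3,3), (4,2), (4,3)]

step 1: expand (4,2) (f=4, h=2) → closed; open now [(2,3) g=1 f=6, (3,4) g=1 f=6, (4,3) g=1 f=4]
step 2: expand (4,3) (f=4, h=3) → closed; open now [(2,3) g=1 f=6, (3,4) g=1 f=6, (4,4) g=2 f=6, (5,3) g=2 f=6]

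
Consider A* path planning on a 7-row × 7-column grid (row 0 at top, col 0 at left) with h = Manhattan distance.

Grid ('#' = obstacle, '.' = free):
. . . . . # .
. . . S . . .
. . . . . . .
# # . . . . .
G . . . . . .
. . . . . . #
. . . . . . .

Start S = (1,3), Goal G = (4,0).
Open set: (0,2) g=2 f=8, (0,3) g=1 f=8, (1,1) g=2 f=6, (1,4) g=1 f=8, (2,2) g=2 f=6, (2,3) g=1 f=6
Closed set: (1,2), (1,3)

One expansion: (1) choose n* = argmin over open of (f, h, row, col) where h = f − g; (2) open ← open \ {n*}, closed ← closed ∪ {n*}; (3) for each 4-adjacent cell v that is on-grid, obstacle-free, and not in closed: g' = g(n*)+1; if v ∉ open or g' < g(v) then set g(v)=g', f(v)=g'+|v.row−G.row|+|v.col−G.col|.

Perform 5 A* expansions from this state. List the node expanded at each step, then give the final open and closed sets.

order=[(1,1) → (1,0) → (2,0) → (2,1) → (2,2)]; open=[(0,0) g=4 f=8, (0,1) g=3 f=8, (0,2) g=2 f=8, (0,3) g=1 f=8, (1,4) g=1 f=8, (2,3) g=1 f=6, (3,2) g=3 f=6]; closed=[(1,0), (1,1), (1,2), (1,3), (2,0), (2,1), (2,2)]

step 1: expand (1,1) (f=6, h=4) → closed; open now [(0,1) g=3 f=8, (0,2) g=2 f=8, (0,3) g=1 f=8, (1,0) g=3 f=6, (1,4) g=1 f=8, (2,1) g=3 f=6, (2,2) g=2 f=6, (2,3) g=1 f=6]
step 2: expand (1,0) (f=6, h=3) → closed; open now [(0,0) g=4 f=8, (0,1) g=3 f=8, (0,2) g=2 f=8, (0,3) g=1 f=8, (1,4) g=1 f=8, (2,0) g=4 f=6, (2,1) g=3 f=6, (2,2) g=2 f=6, (2,3) g=1 f=6]
step 3: expand (2,0) (f=6, h=2) → closed; open now [(0,0) g=4 f=8, (0,1) g=3 f=8, (0,2) g=2 f=8, (0,3) g=1 f=8, (1,4) g=1 f=8, (2,1) g=3 f=6, (2,2) g=2 f=6, (2,3) g=1 f=6]
step 4: expand (2,1) (f=6, h=3) → closed; open now [(0,0) g=4 f=8, (0,1) g=3 f=8, (0,2) g=2 f=8, (0,3) g=1 f=8, (1,4) g=1 f=8, (2,2) g=2 f=6, (2,3) g=1 f=6]
step 5: expand (2,2) (f=6, h=4) → closed; open now [(0,0) g=4 f=8, (0,1) g=3 f=8, (0,2) g=2 f=8, (0,3) g=1 f=8, (1,4) g=1 f=8, (2,3) g=1 f=6, (3,2) g=3 f=6]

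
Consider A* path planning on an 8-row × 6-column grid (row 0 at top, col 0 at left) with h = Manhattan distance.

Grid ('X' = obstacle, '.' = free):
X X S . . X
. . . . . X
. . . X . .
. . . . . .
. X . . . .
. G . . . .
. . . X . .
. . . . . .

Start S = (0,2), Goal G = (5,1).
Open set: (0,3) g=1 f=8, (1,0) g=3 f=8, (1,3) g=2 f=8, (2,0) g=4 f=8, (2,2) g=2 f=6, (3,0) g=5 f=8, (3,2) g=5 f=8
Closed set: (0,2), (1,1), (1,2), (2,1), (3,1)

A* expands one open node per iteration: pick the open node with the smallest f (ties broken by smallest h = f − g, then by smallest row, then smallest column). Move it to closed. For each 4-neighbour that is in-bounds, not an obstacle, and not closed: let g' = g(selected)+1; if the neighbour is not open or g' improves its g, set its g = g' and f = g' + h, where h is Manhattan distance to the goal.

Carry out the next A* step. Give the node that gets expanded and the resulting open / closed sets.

step 1: expand (2,2) (f=6, h=4) → closed; open now [(0,3) g=1 f=8, (1,0) g=3 f=8, (1,3) g=2 f=8, (2,0) g=4 f=8, (3,0) g=5 f=8, (3,2) g=3 f=6]

expanded=(2,2); open=[(0,3) g=1 f=8, (1,0) g=3 f=8, (1,3) g=2 f=8, (2,0) g=4 f=8, (3,0) g=5 f=8, (3,2) g=3 f=6]; closed=[(0,2), (1,1), (1,2), (2,1), (2,2), (3,1)]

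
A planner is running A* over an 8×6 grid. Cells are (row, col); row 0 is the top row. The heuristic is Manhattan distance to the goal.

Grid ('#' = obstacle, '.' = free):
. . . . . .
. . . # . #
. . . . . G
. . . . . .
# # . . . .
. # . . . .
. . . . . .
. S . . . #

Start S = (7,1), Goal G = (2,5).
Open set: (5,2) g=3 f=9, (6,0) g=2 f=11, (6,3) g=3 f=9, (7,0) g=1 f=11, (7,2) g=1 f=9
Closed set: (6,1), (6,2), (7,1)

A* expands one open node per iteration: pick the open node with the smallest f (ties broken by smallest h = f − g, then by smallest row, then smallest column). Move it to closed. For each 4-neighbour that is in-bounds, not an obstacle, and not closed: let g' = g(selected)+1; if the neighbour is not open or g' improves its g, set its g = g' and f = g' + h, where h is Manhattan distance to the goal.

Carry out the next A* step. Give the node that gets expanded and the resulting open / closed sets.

expanded=(5,2); open=[(4,2) g=4 f=9, (5,3) g=4 f=9, (6,0) g=2 f=11, (6,3) g=3 f=9, (7,0) g=1 f=11, (7,2) g=1 f=9]; closed=[(5,2), (6,1), (6,2), (7,1)]

step 1: expand (5,2) (f=9, h=6) → closed; open now [(4,2) g=4 f=9, (5,3) g=4 f=9, (6,0) g=2 f=11, (6,3) g=3 f=9, (7,0) g=1 f=11, (7,2) g=1 f=9]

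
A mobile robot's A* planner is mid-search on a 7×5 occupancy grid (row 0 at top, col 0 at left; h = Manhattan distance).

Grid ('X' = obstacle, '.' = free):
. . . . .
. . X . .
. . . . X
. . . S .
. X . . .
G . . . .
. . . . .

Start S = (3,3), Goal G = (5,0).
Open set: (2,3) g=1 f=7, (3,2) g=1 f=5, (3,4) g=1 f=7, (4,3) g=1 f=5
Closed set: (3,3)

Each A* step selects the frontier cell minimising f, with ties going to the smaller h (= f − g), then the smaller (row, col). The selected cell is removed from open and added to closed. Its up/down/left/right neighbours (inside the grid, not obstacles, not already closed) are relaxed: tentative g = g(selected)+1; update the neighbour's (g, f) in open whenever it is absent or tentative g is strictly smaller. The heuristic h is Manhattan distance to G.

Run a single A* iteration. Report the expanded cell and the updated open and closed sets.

step 1: expand (3,2) (f=5, h=4) → closed; open now [(2,2) g=2 f=7, (2,3) g=1 f=7, (3,1) g=2 f=5, (3,4) g=1 f=7, (4,2) g=2 f=5, (4,3) g=1 f=5]

expanded=(3,2); open=[(2,2) g=2 f=7, (2,3) g=1 f=7, (3,1) g=2 f=5, (3,4) g=1 f=7, (4,2) g=2 f=5, (4,3) g=1 f=5]; closed=[(3,2), (3,3)]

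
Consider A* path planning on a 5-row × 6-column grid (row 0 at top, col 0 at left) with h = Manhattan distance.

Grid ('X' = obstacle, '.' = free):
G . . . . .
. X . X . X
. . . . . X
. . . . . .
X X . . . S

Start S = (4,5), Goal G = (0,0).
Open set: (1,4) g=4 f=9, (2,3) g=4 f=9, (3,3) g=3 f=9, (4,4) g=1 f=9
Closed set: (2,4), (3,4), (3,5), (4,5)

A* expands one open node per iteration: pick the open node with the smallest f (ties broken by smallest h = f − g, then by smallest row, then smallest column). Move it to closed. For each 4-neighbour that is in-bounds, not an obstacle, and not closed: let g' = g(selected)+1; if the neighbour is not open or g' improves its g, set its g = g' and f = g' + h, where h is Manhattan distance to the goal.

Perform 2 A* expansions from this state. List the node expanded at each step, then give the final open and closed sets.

order=[(1,4) → (0,4)]; open=[(0,3) g=6 f=9, (0,5) g=6 f=11, (2,3) g=4 f=9, (3,3) g=3 f=9, (4,4) g=1 f=9]; closed=[(0,4), (1,4), (2,4), (3,4), (3,5), (4,5)]

step 1: expand (1,4) (f=9, h=5) → closed; open now [(0,4) g=5 f=9, (2,3) g=4 f=9, (3,3) g=3 f=9, (4,4) g=1 f=9]
step 2: expand (0,4) (f=9, h=4) → closed; open now [(0,3) g=6 f=9, (0,5) g=6 f=11, (2,3) g=4 f=9, (3,3) g=3 f=9, (4,4) g=1 f=9]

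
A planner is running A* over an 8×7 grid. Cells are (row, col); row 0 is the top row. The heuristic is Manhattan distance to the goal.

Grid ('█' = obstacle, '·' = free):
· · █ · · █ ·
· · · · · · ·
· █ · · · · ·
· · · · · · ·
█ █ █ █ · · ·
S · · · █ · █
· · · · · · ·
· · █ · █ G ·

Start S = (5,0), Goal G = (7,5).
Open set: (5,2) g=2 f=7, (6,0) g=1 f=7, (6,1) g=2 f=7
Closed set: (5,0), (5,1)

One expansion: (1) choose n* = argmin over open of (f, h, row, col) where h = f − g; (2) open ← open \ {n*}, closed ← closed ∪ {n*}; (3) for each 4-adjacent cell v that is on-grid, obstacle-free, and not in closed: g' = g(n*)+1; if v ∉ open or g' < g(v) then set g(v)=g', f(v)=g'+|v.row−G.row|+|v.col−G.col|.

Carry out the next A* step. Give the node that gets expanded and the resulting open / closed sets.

step 1: expand (5,2) (f=7, h=5) → closed; open now [(5,3) g=3 f=7, (6,0) g=1 f=7, (6,1) g=2 f=7, (6,2) g=3 f=7]

expanded=(5,2); open=[(5,3) g=3 f=7, (6,0) g=1 f=7, (6,1) g=2 f=7, (6,2) g=3 f=7]; closed=[(5,0), (5,1), (5,2)]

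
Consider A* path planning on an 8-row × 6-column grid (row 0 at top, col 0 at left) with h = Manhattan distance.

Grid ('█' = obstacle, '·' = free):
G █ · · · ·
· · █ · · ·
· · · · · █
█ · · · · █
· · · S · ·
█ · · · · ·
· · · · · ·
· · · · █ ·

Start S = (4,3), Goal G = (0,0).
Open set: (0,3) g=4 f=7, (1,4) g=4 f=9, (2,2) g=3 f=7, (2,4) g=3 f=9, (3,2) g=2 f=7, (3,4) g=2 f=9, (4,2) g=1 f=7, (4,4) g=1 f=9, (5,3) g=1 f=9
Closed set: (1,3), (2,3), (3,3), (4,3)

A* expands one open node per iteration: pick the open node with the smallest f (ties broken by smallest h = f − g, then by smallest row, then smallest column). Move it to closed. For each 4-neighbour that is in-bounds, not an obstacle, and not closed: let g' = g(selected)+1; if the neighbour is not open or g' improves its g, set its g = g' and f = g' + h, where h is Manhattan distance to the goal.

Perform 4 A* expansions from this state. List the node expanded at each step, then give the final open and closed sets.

step 1: expand (0,3) (f=7, h=3) → closed; open now [(0,2) g=5 f=7, (0,4) g=5 f=9, (1,4) g=4 f=9, (2,2) g=3 f=7, (2,4) g=3 f=9, (3,2) g=2 f=7, (3,4) g=2 f=9, (4,2) g=1 f=7, (4,4) g=1 f=9, (5,3) g=1 f=9]
step 2: expand (0,2) (f=7, h=2) → closed; open now [(0,4) g=5 f=9, (1,4) g=4 f=9, (2,2) g=3 f=7, (2,4) g=3 f=9, (3,2) g=2 f=7, (3,4) g=2 f=9, (4,2) g=1 f=7, (4,4) g=1 f=9, (5,3) g=1 f=9]
step 3: expand (2,2) (f=7, h=4) → closed; open now [(0,4) g=5 f=9, (1,4) g=4 f=9, (2,1) g=4 f=7, (2,4) g=3 f=9, (3,2) g=2 f=7, (3,4) g=2 f=9, (4,2) g=1 f=7, (4,4) g=1 f=9, (5,3) g=1 f=9]
step 4: expand (2,1) (f=7, h=3) → closed; open now [(0,4) g=5 f=9, (1,1) g=5 f=7, (1,4) g=4 f=9, (2,0) g=5 f=7, (2,4) g=3 f=9, (3,1) g=5 f=9, (3,2) g=2 f=7, (3,4) g=2 f=9, (4,2) g=1 f=7, (4,4) g=1 f=9, (5,3) g=1 f=9]

order=[(0,3) → (0,2) → (2,2) → (2,1)]; open=[(0,4) g=5 f=9, (1,1) g=5 f=7, (1,4) g=4 f=9, (2,0) g=5 f=7, (2,4) g=3 f=9, (3,1) g=5 f=9, (3,2) g=2 f=7, (3,4) g=2 f=9, (4,2) g=1 f=7, (4,4) g=1 f=9, (5,3) g=1 f=9]; closed=[(0,2), (0,3), (1,3), (2,1), (2,2), (2,3), (3,3), (4,3)]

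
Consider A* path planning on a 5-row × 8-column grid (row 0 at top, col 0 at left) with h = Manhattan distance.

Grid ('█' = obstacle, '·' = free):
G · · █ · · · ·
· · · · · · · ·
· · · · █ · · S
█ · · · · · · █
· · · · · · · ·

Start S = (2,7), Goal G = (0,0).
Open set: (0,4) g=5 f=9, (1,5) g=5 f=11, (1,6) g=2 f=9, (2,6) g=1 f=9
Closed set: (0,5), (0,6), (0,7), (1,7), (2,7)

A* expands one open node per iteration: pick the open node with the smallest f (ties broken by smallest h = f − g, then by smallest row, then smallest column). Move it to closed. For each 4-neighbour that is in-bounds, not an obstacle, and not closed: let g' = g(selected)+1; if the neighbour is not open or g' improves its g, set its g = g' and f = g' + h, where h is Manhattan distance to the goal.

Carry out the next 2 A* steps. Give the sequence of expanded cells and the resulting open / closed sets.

step 1: expand (0,4) (f=9, h=4) → closed; open now [(1,4) g=6 f=11, (1,5) g=5 f=11, (1,6) g=2 f=9, (2,6) g=1 f=9]
step 2: expand (1,6) (f=9, h=7) → closed; open now [(1,4) g=6 f=11, (1,5) g=3 f=9, (2,6) g=1 f=9]

order=[(0,4) → (1,6)]; open=[(1,4) g=6 f=11, (1,5) g=3 f=9, (2,6) g=1 f=9]; closed=[(0,4), (0,5), (0,6), (0,7), (1,6), (1,7), (2,7)]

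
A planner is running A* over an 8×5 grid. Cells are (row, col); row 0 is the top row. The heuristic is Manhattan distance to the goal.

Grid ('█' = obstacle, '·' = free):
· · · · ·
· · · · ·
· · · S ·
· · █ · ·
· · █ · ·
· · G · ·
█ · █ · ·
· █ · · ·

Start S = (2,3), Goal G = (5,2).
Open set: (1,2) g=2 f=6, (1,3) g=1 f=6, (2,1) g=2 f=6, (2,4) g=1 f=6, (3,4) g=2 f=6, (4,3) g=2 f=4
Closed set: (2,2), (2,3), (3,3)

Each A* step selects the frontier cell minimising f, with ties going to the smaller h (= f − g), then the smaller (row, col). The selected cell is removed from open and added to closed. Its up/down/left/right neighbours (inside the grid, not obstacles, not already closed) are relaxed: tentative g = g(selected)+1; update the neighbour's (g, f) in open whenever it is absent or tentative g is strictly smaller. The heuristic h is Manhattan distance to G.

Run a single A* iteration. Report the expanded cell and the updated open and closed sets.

expanded=(4,3); open=[(1,2) g=2 f=6, (1,3) g=1 f=6, (2,1) g=2 f=6, (2,4) g=1 f=6, (3,4) g=2 f=6, (4,4) g=3 f=6, (5,3) g=3 f=4]; closed=[(2,2), (2,3), (3,3), (4,3)]

step 1: expand (4,3) (f=4, h=2) → closed; open now [(1,2) g=2 f=6, (1,3) g=1 f=6, (2,1) g=2 f=6, (2,4) g=1 f=6, (3,4) g=2 f=6, (4,4) g=3 f=6, (5,3) g=3 f=4]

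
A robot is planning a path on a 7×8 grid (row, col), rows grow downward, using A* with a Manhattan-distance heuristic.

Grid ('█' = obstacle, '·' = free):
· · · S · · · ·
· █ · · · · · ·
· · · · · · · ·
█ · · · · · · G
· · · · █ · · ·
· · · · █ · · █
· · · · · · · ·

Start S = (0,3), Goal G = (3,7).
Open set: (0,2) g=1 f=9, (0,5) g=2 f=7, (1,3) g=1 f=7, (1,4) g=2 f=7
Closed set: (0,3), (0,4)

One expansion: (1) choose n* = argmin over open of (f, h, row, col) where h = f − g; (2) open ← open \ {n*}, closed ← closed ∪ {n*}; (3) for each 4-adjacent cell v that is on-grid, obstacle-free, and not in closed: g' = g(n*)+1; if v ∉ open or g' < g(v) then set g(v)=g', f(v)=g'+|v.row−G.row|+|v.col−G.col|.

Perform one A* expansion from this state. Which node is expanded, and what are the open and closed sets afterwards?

expanded=(0,5); open=[(0,2) g=1 f=9, (0,6) g=3 f=7, (1,3) g=1 f=7, (1,4) g=2 f=7, (1,5) g=3 f=7]; closed=[(0,3), (0,4), (0,5)]

step 1: expand (0,5) (f=7, h=5) → closed; open now [(0,2) g=1 f=9, (0,6) g=3 f=7, (1,3) g=1 f=7, (1,4) g=2 f=7, (1,5) g=3 f=7]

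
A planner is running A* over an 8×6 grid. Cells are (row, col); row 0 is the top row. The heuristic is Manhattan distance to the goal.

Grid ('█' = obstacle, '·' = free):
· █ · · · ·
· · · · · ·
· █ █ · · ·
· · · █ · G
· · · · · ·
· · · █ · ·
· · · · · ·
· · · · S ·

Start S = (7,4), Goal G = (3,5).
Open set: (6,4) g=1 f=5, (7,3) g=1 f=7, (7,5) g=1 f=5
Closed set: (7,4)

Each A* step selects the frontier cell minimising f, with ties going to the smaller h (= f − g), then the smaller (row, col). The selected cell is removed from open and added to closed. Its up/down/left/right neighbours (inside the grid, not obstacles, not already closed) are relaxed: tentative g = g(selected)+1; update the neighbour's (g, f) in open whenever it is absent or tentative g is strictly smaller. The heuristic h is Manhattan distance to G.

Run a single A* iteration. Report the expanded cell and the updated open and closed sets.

expanded=(6,4); open=[(5,4) g=2 f=5, (6,3) g=2 f=7, (6,5) g=2 f=5, (7,3) g=1 f=7, (7,5) g=1 f=5]; closed=[(6,4), (7,4)]

step 1: expand (6,4) (f=5, h=4) → closed; open now [(5,4) g=2 f=5, (6,3) g=2 f=7, (6,5) g=2 f=5, (7,3) g=1 f=7, (7,5) g=1 f=5]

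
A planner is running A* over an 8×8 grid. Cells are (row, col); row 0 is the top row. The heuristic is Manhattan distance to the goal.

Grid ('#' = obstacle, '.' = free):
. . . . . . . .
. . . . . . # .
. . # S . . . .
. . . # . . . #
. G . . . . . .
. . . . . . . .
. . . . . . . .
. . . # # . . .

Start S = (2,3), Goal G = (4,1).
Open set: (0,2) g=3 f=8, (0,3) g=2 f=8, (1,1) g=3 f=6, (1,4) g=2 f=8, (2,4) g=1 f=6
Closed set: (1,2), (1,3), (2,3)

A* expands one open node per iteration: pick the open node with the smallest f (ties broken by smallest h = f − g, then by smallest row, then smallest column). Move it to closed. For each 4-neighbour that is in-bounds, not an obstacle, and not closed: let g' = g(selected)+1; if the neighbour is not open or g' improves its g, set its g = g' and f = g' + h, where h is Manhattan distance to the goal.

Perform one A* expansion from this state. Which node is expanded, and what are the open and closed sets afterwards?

expanded=(1,1); open=[(0,1) g=4 f=8, (0,2) g=3 f=8, (0,3) g=2 f=8, (1,0) g=4 f=8, (1,4) g=2 f=8, (2,1) g=4 f=6, (2,4) g=1 f=6]; closed=[(1,1), (1,2), (1,3), (2,3)]

step 1: expand (1,1) (f=6, h=3) → closed; open now [(0,1) g=4 f=8, (0,2) g=3 f=8, (0,3) g=2 f=8, (1,0) g=4 f=8, (1,4) g=2 f=8, (2,1) g=4 f=6, (2,4) g=1 f=6]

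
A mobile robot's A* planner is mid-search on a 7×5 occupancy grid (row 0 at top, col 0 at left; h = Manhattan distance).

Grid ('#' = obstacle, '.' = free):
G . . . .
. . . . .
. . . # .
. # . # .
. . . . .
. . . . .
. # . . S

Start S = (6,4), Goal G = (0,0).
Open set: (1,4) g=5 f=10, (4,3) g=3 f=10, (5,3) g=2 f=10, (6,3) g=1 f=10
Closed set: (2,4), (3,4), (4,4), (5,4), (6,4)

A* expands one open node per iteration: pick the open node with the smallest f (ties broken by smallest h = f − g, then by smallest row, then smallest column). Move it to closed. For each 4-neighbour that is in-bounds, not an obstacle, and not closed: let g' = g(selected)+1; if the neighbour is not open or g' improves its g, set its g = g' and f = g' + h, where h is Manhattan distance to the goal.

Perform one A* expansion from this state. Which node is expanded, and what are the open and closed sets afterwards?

expanded=(1,4); open=[(0,4) g=6 f=10, (1,3) g=6 f=10, (4,3) g=3 f=10, (5,3) g=2 f=10, (6,3) g=1 f=10]; closed=[(1,4), (2,4), (3,4), (4,4), (5,4), (6,4)]

step 1: expand (1,4) (f=10, h=5) → closed; open now [(0,4) g=6 f=10, (1,3) g=6 f=10, (4,3) g=3 f=10, (5,3) g=2 f=10, (6,3) g=1 f=10]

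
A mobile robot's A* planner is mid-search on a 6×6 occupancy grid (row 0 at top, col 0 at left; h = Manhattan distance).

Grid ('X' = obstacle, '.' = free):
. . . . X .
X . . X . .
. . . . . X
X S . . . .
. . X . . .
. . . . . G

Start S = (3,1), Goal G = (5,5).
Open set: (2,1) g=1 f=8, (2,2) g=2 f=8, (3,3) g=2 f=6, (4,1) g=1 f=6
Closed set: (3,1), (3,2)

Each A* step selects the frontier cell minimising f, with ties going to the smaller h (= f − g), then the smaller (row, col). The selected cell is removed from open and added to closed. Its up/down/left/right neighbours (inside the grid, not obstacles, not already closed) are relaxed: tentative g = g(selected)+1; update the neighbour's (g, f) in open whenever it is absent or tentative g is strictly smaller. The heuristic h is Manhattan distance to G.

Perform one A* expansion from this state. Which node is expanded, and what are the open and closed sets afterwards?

expanded=(3,3); open=[(2,1) g=1 f=8, (2,2) g=2 f=8, (2,3) g=3 f=8, (3,4) g=3 f=6, (4,1) g=1 f=6, (4,3) g=3 f=6]; closed=[(3,1), (3,2), (3,3)]

step 1: expand (3,3) (f=6, h=4) → closed; open now [(2,1) g=1 f=8, (2,2) g=2 f=8, (2,3) g=3 f=8, (3,4) g=3 f=6, (4,1) g=1 f=6, (4,3) g=3 f=6]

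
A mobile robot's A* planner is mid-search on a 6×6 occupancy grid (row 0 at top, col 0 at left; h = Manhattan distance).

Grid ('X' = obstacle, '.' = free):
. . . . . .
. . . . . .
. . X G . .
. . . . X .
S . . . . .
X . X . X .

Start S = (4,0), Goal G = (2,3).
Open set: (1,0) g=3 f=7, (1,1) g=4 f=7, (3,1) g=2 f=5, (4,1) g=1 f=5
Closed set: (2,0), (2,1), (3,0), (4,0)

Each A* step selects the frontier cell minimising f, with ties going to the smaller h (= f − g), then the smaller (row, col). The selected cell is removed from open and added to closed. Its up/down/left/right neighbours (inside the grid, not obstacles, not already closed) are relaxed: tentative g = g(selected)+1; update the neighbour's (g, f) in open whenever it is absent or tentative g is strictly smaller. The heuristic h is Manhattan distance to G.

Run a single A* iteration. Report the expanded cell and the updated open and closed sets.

step 1: expand (3,1) (f=5, h=3) → closed; open now [(1,0) g=3 f=7, (1,1) g=4 f=7, (3,2) g=3 f=5, (4,1) g=1 f=5]

expanded=(3,1); open=[(1,0) g=3 f=7, (1,1) g=4 f=7, (3,2) g=3 f=5, (4,1) g=1 f=5]; closed=[(2,0), (2,1), (3,0), (3,1), (4,0)]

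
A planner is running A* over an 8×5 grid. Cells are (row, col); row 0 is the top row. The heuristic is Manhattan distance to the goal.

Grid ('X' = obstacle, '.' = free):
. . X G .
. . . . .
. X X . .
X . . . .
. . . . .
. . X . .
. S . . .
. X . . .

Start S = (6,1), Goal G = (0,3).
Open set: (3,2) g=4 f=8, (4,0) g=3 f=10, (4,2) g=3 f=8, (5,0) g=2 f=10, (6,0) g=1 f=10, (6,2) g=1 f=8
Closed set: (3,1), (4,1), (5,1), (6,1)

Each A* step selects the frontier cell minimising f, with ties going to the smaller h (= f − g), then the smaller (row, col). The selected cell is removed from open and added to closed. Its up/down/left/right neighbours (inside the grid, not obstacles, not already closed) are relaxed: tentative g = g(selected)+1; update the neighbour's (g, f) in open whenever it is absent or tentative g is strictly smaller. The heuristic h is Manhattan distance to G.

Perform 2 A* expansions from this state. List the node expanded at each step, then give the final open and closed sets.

order=[(3,2) → (3,3)]; open=[(2,3) g=6 f=8, (3,4) g=6 f=10, (4,0) g=3 f=10, (4,2) g=3 f=8, (4,3) g=6 f=10, (5,0) g=2 f=10, (6,0) g=1 f=10, (6,2) g=1 f=8]; closed=[(3,1), (3,2), (3,3), (4,1), (5,1), (6,1)]

step 1: expand (3,2) (f=8, h=4) → closed; open now [(3,3) g=5 f=8, (4,0) g=3 f=10, (4,2) g=3 f=8, (5,0) g=2 f=10, (6,0) g=1 f=10, (6,2) g=1 f=8]
step 2: expand (3,3) (f=8, h=3) → closed; open now [(2,3) g=6 f=8, (3,4) g=6 f=10, (4,0) g=3 f=10, (4,2) g=3 f=8, (4,3) g=6 f=10, (5,0) g=2 f=10, (6,0) g=1 f=10, (6,2) g=1 f=8]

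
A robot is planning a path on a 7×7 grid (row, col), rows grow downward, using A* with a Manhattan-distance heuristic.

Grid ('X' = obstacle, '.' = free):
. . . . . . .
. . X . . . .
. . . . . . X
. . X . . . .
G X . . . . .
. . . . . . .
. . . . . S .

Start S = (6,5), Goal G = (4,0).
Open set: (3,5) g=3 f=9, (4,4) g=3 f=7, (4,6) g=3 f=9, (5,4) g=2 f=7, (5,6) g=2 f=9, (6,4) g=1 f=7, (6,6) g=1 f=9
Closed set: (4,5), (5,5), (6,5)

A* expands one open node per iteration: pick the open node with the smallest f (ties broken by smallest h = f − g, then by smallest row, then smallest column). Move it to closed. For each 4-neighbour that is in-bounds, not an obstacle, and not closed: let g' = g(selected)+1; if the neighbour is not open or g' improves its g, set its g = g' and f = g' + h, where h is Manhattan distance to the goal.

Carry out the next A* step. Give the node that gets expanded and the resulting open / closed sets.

expanded=(4,4); open=[(3,4) g=4 f=9, (3,5) g=3 f=9, (4,3) g=4 f=7, (4,6) g=3 f=9, (5,4) g=2 f=7, (5,6) g=2 f=9, (6,4) g=1 f=7, (6,6) g=1 f=9]; closed=[(4,4), (4,5), (5,5), (6,5)]

step 1: expand (4,4) (f=7, h=4) → closed; open now [(3,4) g=4 f=9, (3,5) g=3 f=9, (4,3) g=4 f=7, (4,6) g=3 f=9, (5,4) g=2 f=7, (5,6) g=2 f=9, (6,4) g=1 f=7, (6,6) g=1 f=9]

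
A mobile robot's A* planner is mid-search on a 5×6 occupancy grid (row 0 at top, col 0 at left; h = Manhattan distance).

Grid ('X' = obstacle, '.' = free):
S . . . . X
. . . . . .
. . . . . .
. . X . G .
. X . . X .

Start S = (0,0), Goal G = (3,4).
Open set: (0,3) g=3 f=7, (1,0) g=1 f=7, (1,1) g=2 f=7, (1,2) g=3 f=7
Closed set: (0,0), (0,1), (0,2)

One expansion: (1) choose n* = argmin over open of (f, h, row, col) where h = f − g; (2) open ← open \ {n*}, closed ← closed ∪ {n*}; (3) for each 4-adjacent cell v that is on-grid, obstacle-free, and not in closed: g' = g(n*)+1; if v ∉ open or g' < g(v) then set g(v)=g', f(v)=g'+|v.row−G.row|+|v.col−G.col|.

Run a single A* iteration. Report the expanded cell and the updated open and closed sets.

step 1: expand (0,3) (f=7, h=4) → closed; open now [(0,4) g=4 f=7, (1,0) g=1 f=7, (1,1) g=2 f=7, (1,2) g=3 f=7, (1,3) g=4 f=7]

expanded=(0,3); open=[(0,4) g=4 f=7, (1,0) g=1 f=7, (1,1) g=2 f=7, (1,2) g=3 f=7, (1,3) g=4 f=7]; closed=[(0,0), (0,1), (0,2), (0,3)]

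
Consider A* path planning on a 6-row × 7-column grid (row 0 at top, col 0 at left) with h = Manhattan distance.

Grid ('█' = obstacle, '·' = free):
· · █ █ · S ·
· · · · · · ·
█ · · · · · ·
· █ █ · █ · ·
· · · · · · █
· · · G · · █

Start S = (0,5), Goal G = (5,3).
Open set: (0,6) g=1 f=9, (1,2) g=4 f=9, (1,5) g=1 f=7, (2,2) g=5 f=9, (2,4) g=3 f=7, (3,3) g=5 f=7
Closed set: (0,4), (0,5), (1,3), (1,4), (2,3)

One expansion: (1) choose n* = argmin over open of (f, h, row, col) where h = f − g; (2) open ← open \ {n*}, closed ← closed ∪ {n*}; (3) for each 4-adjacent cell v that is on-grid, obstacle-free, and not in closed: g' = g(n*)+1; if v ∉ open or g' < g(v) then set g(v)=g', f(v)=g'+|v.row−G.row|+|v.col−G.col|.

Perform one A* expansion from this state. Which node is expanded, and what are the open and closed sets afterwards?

step 1: expand (3,3) (f=7, h=2) → closed; open now [(0,6) g=1 f=9, (1,2) g=4 f=9, (1,5) g=1 f=7, (2,2) g=5 f=9, (2,4) g=3 f=7, (4,3) g=6 f=7]

expanded=(3,3); open=[(0,6) g=1 f=9, (1,2) g=4 f=9, (1,5) g=1 f=7, (2,2) g=5 f=9, (2,4) g=3 f=7, (4,3) g=6 f=7]; closed=[(0,4), (0,5), (1,3), (1,4), (2,3), (3,3)]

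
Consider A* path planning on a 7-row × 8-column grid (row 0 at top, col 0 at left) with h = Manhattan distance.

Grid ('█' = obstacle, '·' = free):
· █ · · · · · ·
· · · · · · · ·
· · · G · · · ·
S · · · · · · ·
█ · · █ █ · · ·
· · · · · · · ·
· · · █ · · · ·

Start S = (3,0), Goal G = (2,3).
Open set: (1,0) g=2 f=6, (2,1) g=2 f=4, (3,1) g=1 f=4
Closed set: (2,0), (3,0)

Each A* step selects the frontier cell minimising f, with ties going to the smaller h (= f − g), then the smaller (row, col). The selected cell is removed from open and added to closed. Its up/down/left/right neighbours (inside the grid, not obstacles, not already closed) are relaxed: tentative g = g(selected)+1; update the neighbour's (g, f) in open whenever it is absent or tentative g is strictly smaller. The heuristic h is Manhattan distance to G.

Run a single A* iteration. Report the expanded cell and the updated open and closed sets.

step 1: expand (2,1) (f=4, h=2) → closed; open now [(1,0) g=2 f=6, (1,1) g=3 f=6, (2,2) g=3 f=4, (3,1) g=1 f=4]

expanded=(2,1); open=[(1,0) g=2 f=6, (1,1) g=3 f=6, (2,2) g=3 f=4, (3,1) g=1 f=4]; closed=[(2,0), (2,1), (3,0)]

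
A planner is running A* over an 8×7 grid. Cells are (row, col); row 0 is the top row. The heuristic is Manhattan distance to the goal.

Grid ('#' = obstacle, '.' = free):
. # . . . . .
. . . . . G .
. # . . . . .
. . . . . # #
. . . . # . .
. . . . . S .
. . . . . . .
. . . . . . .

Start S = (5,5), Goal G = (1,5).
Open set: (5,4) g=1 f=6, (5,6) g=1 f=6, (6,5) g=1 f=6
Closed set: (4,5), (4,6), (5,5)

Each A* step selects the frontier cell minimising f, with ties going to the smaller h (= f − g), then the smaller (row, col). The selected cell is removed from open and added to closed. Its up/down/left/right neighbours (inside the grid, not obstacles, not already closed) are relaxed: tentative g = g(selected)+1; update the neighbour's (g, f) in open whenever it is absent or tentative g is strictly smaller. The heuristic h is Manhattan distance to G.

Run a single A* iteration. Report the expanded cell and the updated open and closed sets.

expanded=(5,4); open=[(5,3) g=2 f=8, (5,6) g=1 f=6, (6,4) g=2 f=8, (6,5) g=1 f=6]; closed=[(4,5), (4,6), (5,4), (5,5)]

step 1: expand (5,4) (f=6, h=5) → closed; open now [(5,3) g=2 f=8, (5,6) g=1 f=6, (6,4) g=2 f=8, (6,5) g=1 f=6]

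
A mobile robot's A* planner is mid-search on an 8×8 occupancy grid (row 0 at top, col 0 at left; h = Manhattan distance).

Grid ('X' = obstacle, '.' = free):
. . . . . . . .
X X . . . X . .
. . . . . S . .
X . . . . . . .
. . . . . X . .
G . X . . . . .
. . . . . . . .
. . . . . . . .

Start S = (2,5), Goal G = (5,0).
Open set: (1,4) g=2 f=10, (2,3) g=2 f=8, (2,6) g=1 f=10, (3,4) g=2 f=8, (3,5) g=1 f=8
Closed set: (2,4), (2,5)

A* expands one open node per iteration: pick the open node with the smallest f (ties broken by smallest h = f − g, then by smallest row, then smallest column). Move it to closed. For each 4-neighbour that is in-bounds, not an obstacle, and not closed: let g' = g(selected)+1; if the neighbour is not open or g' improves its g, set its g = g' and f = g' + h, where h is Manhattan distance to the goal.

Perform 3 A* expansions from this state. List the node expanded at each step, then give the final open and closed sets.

step 1: expand (2,3) (f=8, h=6) → closed; open now [(1,3) g=3 f=10, (1,4) g=2 f=10, (2,2) g=3 f=8, (2,6) g=1 f=10, (3,3) g=3 f=8, (3,4) g=2 f=8, (3,5) g=1 f=8]
step 2: expand (2,2) (f=8, h=5) → closed; open now [(1,2) g=4 f=10, (1,3) g=3 f=10, (1,4) g=2 f=10, (2,1) g=4 f=8, (2,6) g=1 f=10, (3,2) g=4 f=8, (3,3) g=3 f=8, (3,4) g=2 f=8, (3,5) g=1 f=8]
step 3: expand (2,1) (f=8, h=4) → closed; open now [(1,2) g=4 f=10, (1,3) g=3 f=10, (1,4) g=2 f=10, (2,0) g=5 f=8, (2,6) g=1 f=10, (3,1) g=5 f=8, (3,2) g=4 f=8, (3,3) g=3 f=8, (3,4) g=2 f=8, (3,5) g=1 f=8]

order=[(2,3) → (2,2) → (2,1)]; open=[(1,2) g=4 f=10, (1,3) g=3 f=10, (1,4) g=2 f=10, (2,0) g=5 f=8, (2,6) g=1 f=10, (3,1) g=5 f=8, (3,2) g=4 f=8, (3,3) g=3 f=8, (3,4) g=2 f=8, (3,5) g=1 f=8]; closed=[(2,1), (2,2), (2,3), (2,4), (2,5)]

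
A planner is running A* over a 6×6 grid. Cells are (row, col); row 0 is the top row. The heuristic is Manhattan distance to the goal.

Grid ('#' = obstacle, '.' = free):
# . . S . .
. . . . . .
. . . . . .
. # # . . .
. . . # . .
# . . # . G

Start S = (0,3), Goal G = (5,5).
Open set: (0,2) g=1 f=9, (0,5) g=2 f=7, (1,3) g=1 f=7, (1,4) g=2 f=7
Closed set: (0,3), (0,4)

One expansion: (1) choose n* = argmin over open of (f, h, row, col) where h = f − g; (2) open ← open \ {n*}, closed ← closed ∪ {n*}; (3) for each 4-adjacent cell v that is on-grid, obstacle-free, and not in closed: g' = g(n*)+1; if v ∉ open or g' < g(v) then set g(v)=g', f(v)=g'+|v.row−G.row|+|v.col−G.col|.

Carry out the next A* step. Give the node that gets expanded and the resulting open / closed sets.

expanded=(0,5); open=[(0,2) g=1 f=9, (1,3) g=1 f=7, (1,4) g=2 f=7, (1,5) g=3 f=7]; closed=[(0,3), (0,4), (0,5)]

step 1: expand (0,5) (f=7, h=5) → closed; open now [(0,2) g=1 f=9, (1,3) g=1 f=7, (1,4) g=2 f=7, (1,5) g=3 f=7]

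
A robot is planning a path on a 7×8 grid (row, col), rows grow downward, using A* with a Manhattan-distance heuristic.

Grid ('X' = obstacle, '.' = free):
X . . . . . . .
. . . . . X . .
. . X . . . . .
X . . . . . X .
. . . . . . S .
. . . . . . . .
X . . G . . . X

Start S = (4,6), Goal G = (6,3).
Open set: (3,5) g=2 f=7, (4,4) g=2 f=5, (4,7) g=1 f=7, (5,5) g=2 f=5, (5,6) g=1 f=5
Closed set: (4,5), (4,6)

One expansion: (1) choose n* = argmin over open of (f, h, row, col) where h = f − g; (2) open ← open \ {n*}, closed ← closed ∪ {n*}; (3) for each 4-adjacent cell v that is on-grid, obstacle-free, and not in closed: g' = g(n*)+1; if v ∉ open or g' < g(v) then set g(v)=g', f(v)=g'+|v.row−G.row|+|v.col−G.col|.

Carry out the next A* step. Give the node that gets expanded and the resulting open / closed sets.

expanded=(4,4); open=[(3,4) g=3 f=7, (3,5) g=2 f=7, (4,3) g=3 f=5, (4,7) g=1 f=7, (5,4) g=3 f=5, (5,5) g=2 f=5, (5,6) g=1 f=5]; closed=[(4,4), (4,5), (4,6)]

step 1: expand (4,4) (f=5, h=3) → closed; open now [(3,4) g=3 f=7, (3,5) g=2 f=7, (4,3) g=3 f=5, (4,7) g=1 f=7, (5,4) g=3 f=5, (5,5) g=2 f=5, (5,6) g=1 f=5]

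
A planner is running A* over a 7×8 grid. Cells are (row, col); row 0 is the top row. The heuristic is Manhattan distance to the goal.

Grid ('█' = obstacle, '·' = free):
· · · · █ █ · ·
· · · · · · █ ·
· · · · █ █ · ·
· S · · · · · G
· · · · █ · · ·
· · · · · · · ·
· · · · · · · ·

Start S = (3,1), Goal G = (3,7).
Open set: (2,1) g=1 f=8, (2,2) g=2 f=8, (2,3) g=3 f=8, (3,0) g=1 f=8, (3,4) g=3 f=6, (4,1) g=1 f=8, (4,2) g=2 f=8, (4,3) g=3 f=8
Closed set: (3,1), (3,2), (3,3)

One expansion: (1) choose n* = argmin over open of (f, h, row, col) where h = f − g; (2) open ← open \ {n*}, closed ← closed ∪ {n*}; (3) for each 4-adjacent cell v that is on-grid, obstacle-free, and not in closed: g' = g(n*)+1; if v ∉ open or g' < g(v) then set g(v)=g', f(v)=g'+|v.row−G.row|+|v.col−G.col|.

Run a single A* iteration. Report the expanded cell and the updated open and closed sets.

step 1: expand (3,4) (f=6, h=3) → closed; open now [(2,1) g=1 f=8, (2,2) g=2 f=8, (2,3) g=3 f=8, (3,0) g=1 f=8, (3,5) g=4 f=6, (4,1) g=1 f=8, (4,2) g=2 f=8, (4,3) g=3 f=8]

expanded=(3,4); open=[(2,1) g=1 f=8, (2,2) g=2 f=8, (2,3) g=3 f=8, (3,0) g=1 f=8, (3,5) g=4 f=6, (4,1) g=1 f=8, (4,2) g=2 f=8, (4,3) g=3 f=8]; closed=[(3,1), (3,2), (3,3), (3,4)]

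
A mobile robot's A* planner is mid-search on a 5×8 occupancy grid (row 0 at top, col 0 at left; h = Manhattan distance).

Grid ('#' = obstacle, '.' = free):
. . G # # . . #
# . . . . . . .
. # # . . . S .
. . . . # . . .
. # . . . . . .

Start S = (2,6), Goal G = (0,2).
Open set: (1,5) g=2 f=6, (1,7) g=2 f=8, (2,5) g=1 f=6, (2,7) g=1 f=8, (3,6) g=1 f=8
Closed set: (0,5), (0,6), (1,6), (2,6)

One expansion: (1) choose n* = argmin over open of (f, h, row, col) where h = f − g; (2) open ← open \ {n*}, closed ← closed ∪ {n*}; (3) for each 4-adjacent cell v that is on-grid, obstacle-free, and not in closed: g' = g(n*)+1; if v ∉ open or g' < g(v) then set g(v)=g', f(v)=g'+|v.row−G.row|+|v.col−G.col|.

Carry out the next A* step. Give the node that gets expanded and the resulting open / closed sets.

expanded=(1,5); open=[(1,4) g=3 f=6, (1,7) g=2 f=8, (2,5) g=1 f=6, (2,7) g=1 f=8, (3,6) g=1 f=8]; closed=[(0,5), (0,6), (1,5), (1,6), (2,6)]

step 1: expand (1,5) (f=6, h=4) → closed; open now [(1,4) g=3 f=6, (1,7) g=2 f=8, (2,5) g=1 f=6, (2,7) g=1 f=8, (3,6) g=1 f=8]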